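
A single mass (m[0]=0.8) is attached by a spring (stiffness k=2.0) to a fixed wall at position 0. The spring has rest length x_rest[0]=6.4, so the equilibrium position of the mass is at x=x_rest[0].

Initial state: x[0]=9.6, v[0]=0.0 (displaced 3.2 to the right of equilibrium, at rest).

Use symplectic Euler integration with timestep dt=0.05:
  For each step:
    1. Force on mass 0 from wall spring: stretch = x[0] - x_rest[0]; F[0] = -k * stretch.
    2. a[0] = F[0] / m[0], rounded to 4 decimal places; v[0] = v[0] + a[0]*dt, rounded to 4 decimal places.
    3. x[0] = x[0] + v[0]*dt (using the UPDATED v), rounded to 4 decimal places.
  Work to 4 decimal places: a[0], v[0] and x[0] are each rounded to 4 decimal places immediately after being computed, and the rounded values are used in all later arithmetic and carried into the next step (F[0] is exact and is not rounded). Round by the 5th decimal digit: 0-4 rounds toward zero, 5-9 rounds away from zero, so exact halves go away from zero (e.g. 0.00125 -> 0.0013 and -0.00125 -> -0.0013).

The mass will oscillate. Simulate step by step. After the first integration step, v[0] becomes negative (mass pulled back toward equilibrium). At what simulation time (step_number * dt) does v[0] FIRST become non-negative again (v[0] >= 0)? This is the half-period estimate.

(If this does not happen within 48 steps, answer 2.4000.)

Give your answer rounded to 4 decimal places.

Answer: 2.0000

Derivation:
Step 0: x=[9.6000] v=[0.0000]
Step 1: x=[9.5800] v=[-0.4000]
Step 2: x=[9.5401] v=[-0.7975]
Step 3: x=[9.4806] v=[-1.1900]
Step 4: x=[9.4018] v=[-1.5751]
Step 5: x=[9.3043] v=[-1.9503]
Step 6: x=[9.1886] v=[-2.3133]
Step 7: x=[9.0555] v=[-2.6619]
Step 8: x=[8.9058] v=[-2.9938]
Step 9: x=[8.7405] v=[-3.3070]
Step 10: x=[8.5605] v=[-3.5996]
Step 11: x=[8.3670] v=[-3.8697]
Step 12: x=[8.1612] v=[-4.1156]
Step 13: x=[7.9444] v=[-4.3358]
Step 14: x=[7.7180] v=[-4.5289]
Step 15: x=[7.4833] v=[-4.6937]
Step 16: x=[7.2418] v=[-4.8291]
Step 17: x=[6.9951] v=[-4.9343]
Step 18: x=[6.7447] v=[-5.0087]
Step 19: x=[6.4921] v=[-5.0518]
Step 20: x=[6.2389] v=[-5.0633]
Step 21: x=[5.9867] v=[-5.0432]
Step 22: x=[5.7371] v=[-4.9915]
Step 23: x=[5.4917] v=[-4.9086]
Step 24: x=[5.2519] v=[-4.7951]
Step 25: x=[5.0193] v=[-4.6516]
Step 26: x=[4.7954] v=[-4.4790]
Step 27: x=[4.5815] v=[-4.2784]
Step 28: x=[4.3789] v=[-4.0511]
Step 29: x=[4.1890] v=[-3.7985]
Step 30: x=[4.0129] v=[-3.5221]
Step 31: x=[3.8517] v=[-3.2237]
Step 32: x=[3.7064] v=[-2.9052]
Step 33: x=[3.5780] v=[-2.5685]
Step 34: x=[3.4672] v=[-2.2158]
Step 35: x=[3.3747] v=[-1.8492]
Step 36: x=[3.3012] v=[-1.4710]
Step 37: x=[3.2470] v=[-1.0837]
Step 38: x=[3.2125] v=[-0.6896]
Step 39: x=[3.1979] v=[-0.2912]
Step 40: x=[3.2034] v=[0.1091]
First v>=0 after going negative at step 40, time=2.0000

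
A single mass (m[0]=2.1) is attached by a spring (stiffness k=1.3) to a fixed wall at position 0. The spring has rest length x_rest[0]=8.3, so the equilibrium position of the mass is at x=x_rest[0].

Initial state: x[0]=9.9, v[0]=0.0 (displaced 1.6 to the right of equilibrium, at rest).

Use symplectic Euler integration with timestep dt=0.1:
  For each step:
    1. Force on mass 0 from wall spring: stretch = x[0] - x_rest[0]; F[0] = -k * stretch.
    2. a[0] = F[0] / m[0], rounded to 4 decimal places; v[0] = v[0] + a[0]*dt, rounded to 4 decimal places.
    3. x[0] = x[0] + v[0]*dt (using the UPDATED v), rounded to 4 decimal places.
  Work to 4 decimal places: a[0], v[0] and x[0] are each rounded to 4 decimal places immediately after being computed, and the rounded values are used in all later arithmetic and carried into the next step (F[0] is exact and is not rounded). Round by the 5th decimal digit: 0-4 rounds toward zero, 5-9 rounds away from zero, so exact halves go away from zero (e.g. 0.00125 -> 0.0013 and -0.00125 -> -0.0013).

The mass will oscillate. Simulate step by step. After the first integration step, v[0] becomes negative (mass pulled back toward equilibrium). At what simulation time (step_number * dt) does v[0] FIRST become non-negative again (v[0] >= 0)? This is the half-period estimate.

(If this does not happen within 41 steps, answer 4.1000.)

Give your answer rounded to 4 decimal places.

Step 0: x=[9.9000] v=[0.0000]
Step 1: x=[9.8901] v=[-0.0991]
Step 2: x=[9.8704] v=[-0.1975]
Step 3: x=[9.8409] v=[-0.2947]
Step 4: x=[9.8019] v=[-0.3901]
Step 5: x=[9.7536] v=[-0.4831]
Step 6: x=[9.6963] v=[-0.5731]
Step 7: x=[9.6304] v=[-0.6595]
Step 8: x=[9.5562] v=[-0.7419]
Step 9: x=[9.4742] v=[-0.8197]
Step 10: x=[9.3850] v=[-0.8924]
Step 11: x=[9.2890] v=[-0.9596]
Step 12: x=[9.1869] v=[-1.0208]
Step 13: x=[9.0793] v=[-1.0757]
Step 14: x=[8.9669] v=[-1.1239]
Step 15: x=[8.8504] v=[-1.1652]
Step 16: x=[8.7305] v=[-1.1993]
Step 17: x=[8.6079] v=[-1.2260]
Step 18: x=[8.4834] v=[-1.2451]
Step 19: x=[8.3578] v=[-1.2565]
Step 20: x=[8.2318] v=[-1.2601]
Step 21: x=[8.1062] v=[-1.2559]
Step 22: x=[7.9818] v=[-1.2439]
Step 23: x=[7.8594] v=[-1.2242]
Step 24: x=[7.7397] v=[-1.1969]
Step 25: x=[7.6235] v=[-1.1622]
Step 26: x=[7.5115] v=[-1.1203]
Step 27: x=[7.4044] v=[-1.0715]
Step 28: x=[7.3028] v=[-1.0161]
Step 29: x=[7.2074] v=[-0.9544]
Step 30: x=[7.1187] v=[-0.8868]
Step 31: x=[7.0373] v=[-0.8137]
Step 32: x=[6.9638] v=[-0.7355]
Step 33: x=[6.8985] v=[-0.6528]
Step 34: x=[6.8419] v=[-0.5660]
Step 35: x=[6.7943] v=[-0.4757]
Step 36: x=[6.7561] v=[-0.3825]
Step 37: x=[6.7274] v=[-0.2869]
Step 38: x=[6.7084] v=[-0.1896]
Step 39: x=[6.6993] v=[-0.0911]
Step 40: x=[6.7001] v=[0.0080]
First v>=0 after going negative at step 40, time=4.0000

Answer: 4.0000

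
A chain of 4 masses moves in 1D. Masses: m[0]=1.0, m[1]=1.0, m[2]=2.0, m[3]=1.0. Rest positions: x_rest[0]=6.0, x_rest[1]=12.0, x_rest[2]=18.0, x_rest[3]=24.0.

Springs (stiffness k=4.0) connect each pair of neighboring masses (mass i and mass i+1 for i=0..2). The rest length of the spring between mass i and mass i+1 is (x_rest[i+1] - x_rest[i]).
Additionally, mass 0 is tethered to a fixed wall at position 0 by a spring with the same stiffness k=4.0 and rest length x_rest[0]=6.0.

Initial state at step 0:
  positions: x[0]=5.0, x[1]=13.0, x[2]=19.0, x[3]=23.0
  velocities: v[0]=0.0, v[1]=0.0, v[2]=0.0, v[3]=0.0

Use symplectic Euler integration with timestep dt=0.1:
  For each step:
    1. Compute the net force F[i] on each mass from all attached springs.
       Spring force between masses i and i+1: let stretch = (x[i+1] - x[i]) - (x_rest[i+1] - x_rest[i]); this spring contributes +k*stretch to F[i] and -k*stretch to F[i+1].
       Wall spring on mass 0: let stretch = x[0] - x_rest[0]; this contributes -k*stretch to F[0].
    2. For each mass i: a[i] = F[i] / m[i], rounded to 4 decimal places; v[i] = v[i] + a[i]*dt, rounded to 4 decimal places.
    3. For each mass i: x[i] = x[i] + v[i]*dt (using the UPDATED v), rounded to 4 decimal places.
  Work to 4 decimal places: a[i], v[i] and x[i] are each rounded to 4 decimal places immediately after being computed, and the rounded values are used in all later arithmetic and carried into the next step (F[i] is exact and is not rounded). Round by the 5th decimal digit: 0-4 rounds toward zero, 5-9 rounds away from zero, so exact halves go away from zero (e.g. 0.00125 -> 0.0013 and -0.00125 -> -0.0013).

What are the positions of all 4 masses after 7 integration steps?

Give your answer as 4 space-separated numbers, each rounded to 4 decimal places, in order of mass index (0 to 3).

Step 0: x=[5.0000 13.0000 19.0000 23.0000] v=[0.0000 0.0000 0.0000 0.0000]
Step 1: x=[5.1200 12.9200 18.9600 23.0800] v=[1.2000 -0.8000 -0.4000 0.8000]
Step 2: x=[5.3472 12.7696 18.8816 23.2352] v=[2.2720 -1.5040 -0.7840 1.5520]
Step 3: x=[5.6574 12.5668 18.7680 23.4563] v=[3.1021 -2.0282 -1.1357 2.2106]
Step 4: x=[6.0177 12.3357 18.6242 23.7298] v=[3.6029 -2.3115 -1.4383 2.7353]
Step 5: x=[6.3900 12.1034 18.4567 24.0391] v=[3.7230 -2.3233 -1.6749 3.0931]
Step 6: x=[6.7352 11.8967 18.2738 24.3651] v=[3.4524 -2.0673 -1.8291 3.2601]
Step 7: x=[7.0175 11.7386 18.0852 24.6875] v=[2.8229 -1.5811 -1.8863 3.2236]

Answer: 7.0175 11.7386 18.0852 24.6875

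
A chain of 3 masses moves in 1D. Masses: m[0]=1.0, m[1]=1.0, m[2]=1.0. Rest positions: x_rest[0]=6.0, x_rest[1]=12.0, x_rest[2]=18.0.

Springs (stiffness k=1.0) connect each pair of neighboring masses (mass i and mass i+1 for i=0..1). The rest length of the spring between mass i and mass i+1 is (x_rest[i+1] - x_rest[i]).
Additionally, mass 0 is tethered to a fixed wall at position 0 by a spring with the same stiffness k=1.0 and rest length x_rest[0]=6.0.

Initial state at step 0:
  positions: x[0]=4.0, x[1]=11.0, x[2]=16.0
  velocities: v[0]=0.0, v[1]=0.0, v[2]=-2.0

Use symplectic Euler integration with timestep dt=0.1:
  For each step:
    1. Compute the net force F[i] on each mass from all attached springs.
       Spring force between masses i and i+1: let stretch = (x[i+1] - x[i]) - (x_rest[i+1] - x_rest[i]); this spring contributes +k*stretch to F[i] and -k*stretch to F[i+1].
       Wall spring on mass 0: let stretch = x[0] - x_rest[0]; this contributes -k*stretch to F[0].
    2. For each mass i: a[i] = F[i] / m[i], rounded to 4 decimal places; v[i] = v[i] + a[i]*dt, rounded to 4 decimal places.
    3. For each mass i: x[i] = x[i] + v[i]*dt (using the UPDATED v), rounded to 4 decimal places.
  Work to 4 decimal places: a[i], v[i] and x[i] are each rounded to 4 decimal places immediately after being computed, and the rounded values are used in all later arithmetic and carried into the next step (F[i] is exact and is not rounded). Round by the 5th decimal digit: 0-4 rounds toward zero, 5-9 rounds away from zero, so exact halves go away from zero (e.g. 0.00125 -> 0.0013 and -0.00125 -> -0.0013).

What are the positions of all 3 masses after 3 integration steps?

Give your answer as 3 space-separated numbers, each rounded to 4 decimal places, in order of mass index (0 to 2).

Answer: 4.1760 10.8760 15.4665

Derivation:
Step 0: x=[4.0000 11.0000 16.0000] v=[0.0000 0.0000 -2.0000]
Step 1: x=[4.0300 10.9800 15.8100] v=[0.3000 -0.2000 -1.9000]
Step 2: x=[4.0892 10.9388 15.6317] v=[0.5920 -0.4120 -1.7830]
Step 3: x=[4.1760 10.8760 15.4665] v=[0.8680 -0.6277 -1.6523]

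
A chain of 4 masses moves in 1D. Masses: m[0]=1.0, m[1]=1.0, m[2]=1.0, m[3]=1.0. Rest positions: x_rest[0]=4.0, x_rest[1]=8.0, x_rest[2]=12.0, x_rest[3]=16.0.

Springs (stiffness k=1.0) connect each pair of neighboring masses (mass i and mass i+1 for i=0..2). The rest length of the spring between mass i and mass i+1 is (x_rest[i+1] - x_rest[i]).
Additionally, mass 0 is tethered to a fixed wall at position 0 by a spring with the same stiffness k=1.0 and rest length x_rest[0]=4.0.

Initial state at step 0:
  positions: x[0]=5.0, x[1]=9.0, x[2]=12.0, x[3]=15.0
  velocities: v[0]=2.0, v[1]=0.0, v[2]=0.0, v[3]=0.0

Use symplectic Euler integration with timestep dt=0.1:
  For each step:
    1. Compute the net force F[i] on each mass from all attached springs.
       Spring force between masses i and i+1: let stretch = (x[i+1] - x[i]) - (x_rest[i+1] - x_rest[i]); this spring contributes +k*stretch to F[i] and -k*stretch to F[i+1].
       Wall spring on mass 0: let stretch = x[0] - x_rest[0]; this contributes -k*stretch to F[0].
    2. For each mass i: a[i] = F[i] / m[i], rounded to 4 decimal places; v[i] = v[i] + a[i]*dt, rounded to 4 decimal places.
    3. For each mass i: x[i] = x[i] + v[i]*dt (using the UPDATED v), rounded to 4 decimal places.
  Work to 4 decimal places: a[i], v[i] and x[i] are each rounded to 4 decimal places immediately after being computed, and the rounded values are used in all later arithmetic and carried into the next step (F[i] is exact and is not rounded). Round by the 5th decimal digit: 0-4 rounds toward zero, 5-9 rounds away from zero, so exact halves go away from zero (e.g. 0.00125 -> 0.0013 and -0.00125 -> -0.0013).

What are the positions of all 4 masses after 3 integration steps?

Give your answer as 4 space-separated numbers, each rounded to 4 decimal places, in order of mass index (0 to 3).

Step 0: x=[5.0000 9.0000 12.0000 15.0000] v=[2.0000 0.0000 0.0000 0.0000]
Step 1: x=[5.1900 8.9900 12.0000 15.0100] v=[1.9000 -0.1000 0.0000 0.1000]
Step 2: x=[5.3661 8.9721 12.0000 15.0299] v=[1.7610 -0.1790 0.0000 0.1990]
Step 3: x=[5.5246 8.9484 12.0000 15.0595] v=[1.5850 -0.2368 0.0002 0.2960]

Answer: 5.5246 8.9484 12.0000 15.0595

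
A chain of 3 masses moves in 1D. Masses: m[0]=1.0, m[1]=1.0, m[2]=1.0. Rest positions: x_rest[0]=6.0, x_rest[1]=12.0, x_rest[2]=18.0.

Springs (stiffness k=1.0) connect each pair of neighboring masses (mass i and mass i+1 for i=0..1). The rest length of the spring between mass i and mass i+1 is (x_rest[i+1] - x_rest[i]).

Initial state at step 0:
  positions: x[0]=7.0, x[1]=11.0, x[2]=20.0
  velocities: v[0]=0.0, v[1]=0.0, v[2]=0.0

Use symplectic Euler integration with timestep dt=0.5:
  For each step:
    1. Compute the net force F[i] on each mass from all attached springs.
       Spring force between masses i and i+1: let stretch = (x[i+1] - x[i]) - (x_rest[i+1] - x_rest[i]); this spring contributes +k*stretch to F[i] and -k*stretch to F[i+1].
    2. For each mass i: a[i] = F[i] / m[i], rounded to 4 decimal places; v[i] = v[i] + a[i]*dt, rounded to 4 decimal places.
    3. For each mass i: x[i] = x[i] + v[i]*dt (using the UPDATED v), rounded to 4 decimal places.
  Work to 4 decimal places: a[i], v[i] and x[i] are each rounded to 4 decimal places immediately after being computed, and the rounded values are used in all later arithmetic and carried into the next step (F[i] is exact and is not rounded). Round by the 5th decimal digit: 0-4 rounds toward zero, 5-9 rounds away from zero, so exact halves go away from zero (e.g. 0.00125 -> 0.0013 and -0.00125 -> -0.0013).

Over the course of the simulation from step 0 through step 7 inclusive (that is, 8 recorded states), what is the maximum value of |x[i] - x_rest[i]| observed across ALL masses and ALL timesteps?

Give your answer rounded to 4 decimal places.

Answer: 2.5157

Derivation:
Step 0: x=[7.0000 11.0000 20.0000] v=[0.0000 0.0000 0.0000]
Step 1: x=[6.5000 12.2500 19.2500] v=[-1.0000 2.5000 -1.5000]
Step 2: x=[5.9375 13.8125 18.2500] v=[-1.1250 3.1250 -2.0000]
Step 3: x=[5.8438 14.5157 17.6406] v=[-0.1875 1.4063 -1.2188]
Step 4: x=[6.4181 13.8321 17.7500] v=[1.1485 -1.3672 0.2188]
Step 5: x=[7.3459 12.2745 18.3800] v=[1.8555 -3.1153 1.2599]
Step 6: x=[8.0058 11.0111 18.9836] v=[1.3198 -2.5269 1.2072]
Step 7: x=[7.9170 10.9895 19.0941] v=[-0.1776 -0.0433 0.2210]
Max displacement = 2.5157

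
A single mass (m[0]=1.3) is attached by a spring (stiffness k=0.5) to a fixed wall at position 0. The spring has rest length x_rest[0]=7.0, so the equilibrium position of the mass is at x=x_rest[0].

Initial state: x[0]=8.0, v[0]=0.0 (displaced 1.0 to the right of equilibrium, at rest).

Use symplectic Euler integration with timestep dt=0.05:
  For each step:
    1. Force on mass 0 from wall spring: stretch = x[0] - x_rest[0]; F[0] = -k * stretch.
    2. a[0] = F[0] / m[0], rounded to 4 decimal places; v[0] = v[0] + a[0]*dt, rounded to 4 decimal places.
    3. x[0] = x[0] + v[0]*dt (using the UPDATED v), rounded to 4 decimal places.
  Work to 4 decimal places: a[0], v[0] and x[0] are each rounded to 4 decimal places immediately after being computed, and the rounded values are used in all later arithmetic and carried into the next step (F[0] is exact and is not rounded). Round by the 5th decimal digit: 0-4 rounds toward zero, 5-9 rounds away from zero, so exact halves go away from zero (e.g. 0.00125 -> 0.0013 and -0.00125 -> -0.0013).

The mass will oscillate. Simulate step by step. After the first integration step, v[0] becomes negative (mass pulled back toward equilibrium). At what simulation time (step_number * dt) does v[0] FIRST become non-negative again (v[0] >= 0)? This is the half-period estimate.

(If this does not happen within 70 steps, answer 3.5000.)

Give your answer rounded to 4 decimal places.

Step 0: x=[8.0000] v=[0.0000]
Step 1: x=[7.9990] v=[-0.0192]
Step 2: x=[7.9971] v=[-0.0384]
Step 3: x=[7.9942] v=[-0.0576]
Step 4: x=[7.9904] v=[-0.0767]
Step 5: x=[7.9856] v=[-0.0957]
Step 6: x=[7.9799] v=[-0.1147]
Step 7: x=[7.9732] v=[-0.1335]
Step 8: x=[7.9656] v=[-0.1522]
Step 9: x=[7.9571] v=[-0.1708]
Step 10: x=[7.9476] v=[-0.1892]
Step 11: x=[7.9372] v=[-0.2074]
Step 12: x=[7.9259] v=[-0.2254]
Step 13: x=[7.9137] v=[-0.2432]
Step 14: x=[7.9007] v=[-0.2608]
Step 15: x=[7.8868] v=[-0.2781]
Step 16: x=[7.8720] v=[-0.2952]
Step 17: x=[7.8564] v=[-0.3120]
Step 18: x=[7.8400] v=[-0.3285]
Step 19: x=[7.8228] v=[-0.3447]
Step 20: x=[7.8048] v=[-0.3605]
Step 21: x=[7.7860] v=[-0.3760]
Step 22: x=[7.7664] v=[-0.3911]
Step 23: x=[7.7461] v=[-0.4058]
Step 24: x=[7.7251] v=[-0.4202]
Step 25: x=[7.7034] v=[-0.4341]
Step 26: x=[7.6810] v=[-0.4476]
Step 27: x=[7.6580] v=[-0.4607]
Step 28: x=[7.6343] v=[-0.4734]
Step 29: x=[7.6100] v=[-0.4856]
Step 30: x=[7.5851] v=[-0.4973]
Step 31: x=[7.5597] v=[-0.5086]
Step 32: x=[7.5337] v=[-0.5194]
Step 33: x=[7.5072] v=[-0.5297]
Step 34: x=[7.4802] v=[-0.5395]
Step 35: x=[7.4528] v=[-0.5487]
Step 36: x=[7.4249] v=[-0.5574]
Step 37: x=[7.3966] v=[-0.5656]
Step 38: x=[7.3679] v=[-0.5732]
Step 39: x=[7.3389] v=[-0.5803]
Step 40: x=[7.3096] v=[-0.5868]
Step 41: x=[7.2800] v=[-0.5928]
Step 42: x=[7.2501] v=[-0.5982]
Step 43: x=[7.2200] v=[-0.6030]
Step 44: x=[7.1896] v=[-0.6072]
Step 45: x=[7.1591] v=[-0.6108]
Step 46: x=[7.1284] v=[-0.6139]
Step 47: x=[7.0976] v=[-0.6164]
Step 48: x=[7.0667] v=[-0.6183]
Step 49: x=[7.0357] v=[-0.6196]
Step 50: x=[7.0047] v=[-0.6203]
Step 51: x=[6.9737] v=[-0.6204]
Step 52: x=[6.9427] v=[-0.6199]
Step 53: x=[6.9118] v=[-0.6188]
Step 54: x=[6.8809] v=[-0.6171]
Step 55: x=[6.8502] v=[-0.6148]
Step 56: x=[6.8196] v=[-0.6119]
Step 57: x=[6.7892] v=[-0.6084]
Step 58: x=[6.7590] v=[-0.6043]
Step 59: x=[6.7290] v=[-0.5997]
Step 60: x=[6.6993] v=[-0.5945]
Step 61: x=[6.6699] v=[-0.5887]
Step 62: x=[6.6408] v=[-0.5824]
Step 63: x=[6.6120] v=[-0.5755]
Step 64: x=[6.5836] v=[-0.5680]
Step 65: x=[6.5556] v=[-0.5600]
Step 66: x=[6.5280] v=[-0.5515]
Step 67: x=[6.5009] v=[-0.5424]
Step 68: x=[6.4743] v=[-0.5328]
Step 69: x=[6.4482] v=[-0.5227]
Step 70: x=[6.4226] v=[-0.5121]
v[0] did not become non-negative within 70 steps; using fallback time=3.5000

Answer: 3.5000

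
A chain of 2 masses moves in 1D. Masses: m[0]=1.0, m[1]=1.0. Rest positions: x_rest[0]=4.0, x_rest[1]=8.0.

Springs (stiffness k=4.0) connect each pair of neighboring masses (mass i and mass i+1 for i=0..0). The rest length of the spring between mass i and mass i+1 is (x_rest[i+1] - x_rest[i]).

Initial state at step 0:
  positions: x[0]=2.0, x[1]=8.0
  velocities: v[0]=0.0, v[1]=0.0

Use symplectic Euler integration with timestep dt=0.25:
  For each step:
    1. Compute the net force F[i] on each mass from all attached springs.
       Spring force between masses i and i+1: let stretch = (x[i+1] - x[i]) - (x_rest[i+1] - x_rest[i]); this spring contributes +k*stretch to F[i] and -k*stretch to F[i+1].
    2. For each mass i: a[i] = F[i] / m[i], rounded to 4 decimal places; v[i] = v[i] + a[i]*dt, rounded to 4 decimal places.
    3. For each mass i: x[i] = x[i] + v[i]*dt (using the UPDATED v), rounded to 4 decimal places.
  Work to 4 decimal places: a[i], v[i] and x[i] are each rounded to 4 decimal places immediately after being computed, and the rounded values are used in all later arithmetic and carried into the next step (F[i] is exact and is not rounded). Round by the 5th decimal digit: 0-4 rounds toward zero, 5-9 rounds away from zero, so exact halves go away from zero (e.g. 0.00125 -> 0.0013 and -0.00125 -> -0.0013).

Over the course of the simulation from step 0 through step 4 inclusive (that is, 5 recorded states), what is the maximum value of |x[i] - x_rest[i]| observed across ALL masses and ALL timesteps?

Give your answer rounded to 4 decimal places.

Answer: 2.0625

Derivation:
Step 0: x=[2.0000 8.0000] v=[0.0000 0.0000]
Step 1: x=[2.5000 7.5000] v=[2.0000 -2.0000]
Step 2: x=[3.2500 6.7500] v=[3.0000 -3.0000]
Step 3: x=[3.8750 6.1250] v=[2.5000 -2.5000]
Step 4: x=[4.0625 5.9375] v=[0.7500 -0.7500]
Max displacement = 2.0625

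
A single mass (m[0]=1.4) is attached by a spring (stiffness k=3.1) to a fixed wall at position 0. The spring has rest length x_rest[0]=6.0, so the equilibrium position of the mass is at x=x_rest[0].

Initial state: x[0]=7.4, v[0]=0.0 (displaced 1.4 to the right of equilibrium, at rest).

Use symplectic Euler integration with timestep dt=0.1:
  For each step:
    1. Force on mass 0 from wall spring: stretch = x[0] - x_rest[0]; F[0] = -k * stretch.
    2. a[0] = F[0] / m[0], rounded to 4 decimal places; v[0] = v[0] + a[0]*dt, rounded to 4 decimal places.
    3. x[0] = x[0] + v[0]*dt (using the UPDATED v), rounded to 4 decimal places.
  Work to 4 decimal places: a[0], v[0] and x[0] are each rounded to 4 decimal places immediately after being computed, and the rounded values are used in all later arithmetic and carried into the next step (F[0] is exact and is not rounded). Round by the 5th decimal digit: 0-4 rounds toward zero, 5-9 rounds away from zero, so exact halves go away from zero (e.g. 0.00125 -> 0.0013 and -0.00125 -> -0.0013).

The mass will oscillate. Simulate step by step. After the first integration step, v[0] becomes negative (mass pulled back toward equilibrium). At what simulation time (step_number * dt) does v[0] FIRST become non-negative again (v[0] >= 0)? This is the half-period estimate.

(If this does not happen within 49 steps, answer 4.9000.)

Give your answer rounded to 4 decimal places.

Answer: 2.2000

Derivation:
Step 0: x=[7.4000] v=[0.0000]
Step 1: x=[7.3690] v=[-0.3100]
Step 2: x=[7.3077] v=[-0.6131]
Step 3: x=[7.2174] v=[-0.9027]
Step 4: x=[7.1002] v=[-1.1723]
Step 5: x=[6.9586] v=[-1.4159]
Step 6: x=[6.7958] v=[-1.6282]
Step 7: x=[6.6154] v=[-1.8044]
Step 8: x=[6.4213] v=[-1.9407]
Step 9: x=[6.2179] v=[-2.0340]
Step 10: x=[6.0097] v=[-2.0823]
Step 11: x=[5.8013] v=[-2.0845]
Step 12: x=[5.5973] v=[-2.0405]
Step 13: x=[5.4022] v=[-1.9513]
Step 14: x=[5.2203] v=[-1.8189]
Step 15: x=[5.0557] v=[-1.6463]
Step 16: x=[4.9120] v=[-1.4372]
Step 17: x=[4.7924] v=[-1.1963]
Step 18: x=[4.6995] v=[-0.9289]
Step 19: x=[4.6354] v=[-0.6409]
Step 20: x=[4.6015] v=[-0.3387]
Step 21: x=[4.5986] v=[-0.0290]
Step 22: x=[4.6267] v=[0.2813]
First v>=0 after going negative at step 22, time=2.2000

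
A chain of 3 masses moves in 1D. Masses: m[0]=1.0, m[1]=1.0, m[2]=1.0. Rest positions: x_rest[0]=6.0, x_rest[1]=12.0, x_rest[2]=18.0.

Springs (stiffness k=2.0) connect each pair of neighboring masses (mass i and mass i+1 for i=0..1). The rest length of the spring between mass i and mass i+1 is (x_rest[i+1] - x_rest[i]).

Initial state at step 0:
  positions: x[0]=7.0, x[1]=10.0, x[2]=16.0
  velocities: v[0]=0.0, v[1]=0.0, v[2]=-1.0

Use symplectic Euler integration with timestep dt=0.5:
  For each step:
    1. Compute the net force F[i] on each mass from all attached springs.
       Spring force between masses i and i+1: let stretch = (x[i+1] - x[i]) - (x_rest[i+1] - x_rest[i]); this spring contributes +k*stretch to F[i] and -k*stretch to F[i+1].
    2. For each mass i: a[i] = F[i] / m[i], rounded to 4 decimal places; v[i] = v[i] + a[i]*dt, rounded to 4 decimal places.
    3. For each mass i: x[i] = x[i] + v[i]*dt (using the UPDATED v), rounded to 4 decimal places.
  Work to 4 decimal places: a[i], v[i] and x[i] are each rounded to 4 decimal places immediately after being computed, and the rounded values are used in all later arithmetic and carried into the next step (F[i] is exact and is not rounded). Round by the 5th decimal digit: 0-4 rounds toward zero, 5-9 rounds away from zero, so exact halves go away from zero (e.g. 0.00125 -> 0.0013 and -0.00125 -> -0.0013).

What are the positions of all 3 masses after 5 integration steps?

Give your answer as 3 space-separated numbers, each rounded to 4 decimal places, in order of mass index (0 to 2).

Step 0: x=[7.0000 10.0000 16.0000] v=[0.0000 0.0000 -1.0000]
Step 1: x=[5.5000 11.5000 15.5000] v=[-3.0000 3.0000 -1.0000]
Step 2: x=[4.0000 12.0000 16.0000] v=[-3.0000 1.0000 1.0000]
Step 3: x=[3.5000 10.5000 17.5000] v=[-1.0000 -3.0000 3.0000]
Step 4: x=[3.5000 9.0000 18.5000] v=[0.0000 -3.0000 2.0000]
Step 5: x=[3.2500 9.5000 17.7500] v=[-0.5000 1.0000 -1.5000]

Answer: 3.2500 9.5000 17.7500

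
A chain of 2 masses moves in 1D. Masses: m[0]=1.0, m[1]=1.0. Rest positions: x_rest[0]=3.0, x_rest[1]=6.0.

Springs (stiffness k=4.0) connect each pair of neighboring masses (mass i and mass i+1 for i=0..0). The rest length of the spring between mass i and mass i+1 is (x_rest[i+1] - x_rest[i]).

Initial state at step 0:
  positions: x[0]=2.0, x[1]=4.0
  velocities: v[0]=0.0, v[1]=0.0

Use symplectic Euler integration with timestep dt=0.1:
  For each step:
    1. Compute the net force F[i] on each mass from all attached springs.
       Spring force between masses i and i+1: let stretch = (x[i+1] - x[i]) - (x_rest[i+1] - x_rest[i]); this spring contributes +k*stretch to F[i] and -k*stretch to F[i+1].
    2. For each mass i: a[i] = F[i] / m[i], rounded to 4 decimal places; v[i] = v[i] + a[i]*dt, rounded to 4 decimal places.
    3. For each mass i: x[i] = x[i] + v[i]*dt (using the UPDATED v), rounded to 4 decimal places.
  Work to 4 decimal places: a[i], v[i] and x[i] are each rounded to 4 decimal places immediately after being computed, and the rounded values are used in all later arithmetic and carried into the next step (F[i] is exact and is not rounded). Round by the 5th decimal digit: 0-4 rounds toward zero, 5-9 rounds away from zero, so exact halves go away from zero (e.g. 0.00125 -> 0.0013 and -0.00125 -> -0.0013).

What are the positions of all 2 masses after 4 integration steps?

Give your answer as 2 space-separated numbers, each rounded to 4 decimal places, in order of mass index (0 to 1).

Step 0: x=[2.0000 4.0000] v=[0.0000 0.0000]
Step 1: x=[1.9600 4.0400] v=[-0.4000 0.4000]
Step 2: x=[1.8832 4.1168] v=[-0.7680 0.7680]
Step 3: x=[1.7757 4.2243] v=[-1.0746 1.0746]
Step 4: x=[1.6462 4.3538] v=[-1.2952 1.2952]

Answer: 1.6462 4.3538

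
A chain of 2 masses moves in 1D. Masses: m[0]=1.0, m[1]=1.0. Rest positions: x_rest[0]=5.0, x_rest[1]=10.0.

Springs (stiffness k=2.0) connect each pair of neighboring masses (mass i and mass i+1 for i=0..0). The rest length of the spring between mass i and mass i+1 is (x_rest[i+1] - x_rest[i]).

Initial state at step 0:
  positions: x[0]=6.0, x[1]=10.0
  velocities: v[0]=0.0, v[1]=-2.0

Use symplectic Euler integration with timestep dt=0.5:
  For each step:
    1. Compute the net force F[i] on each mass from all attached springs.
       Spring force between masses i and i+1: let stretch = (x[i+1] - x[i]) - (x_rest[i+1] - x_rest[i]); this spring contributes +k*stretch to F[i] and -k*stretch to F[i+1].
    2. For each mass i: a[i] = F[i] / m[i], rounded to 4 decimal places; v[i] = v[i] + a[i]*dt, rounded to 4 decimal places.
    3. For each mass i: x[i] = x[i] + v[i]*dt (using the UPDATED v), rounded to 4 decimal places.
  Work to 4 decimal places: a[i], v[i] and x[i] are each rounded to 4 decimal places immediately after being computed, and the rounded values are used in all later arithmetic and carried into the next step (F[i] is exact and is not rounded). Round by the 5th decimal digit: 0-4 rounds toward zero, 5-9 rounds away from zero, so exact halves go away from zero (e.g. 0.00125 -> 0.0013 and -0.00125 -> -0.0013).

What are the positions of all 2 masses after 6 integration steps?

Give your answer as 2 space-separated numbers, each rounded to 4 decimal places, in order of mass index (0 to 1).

Answer: 3.0000 7.0000

Derivation:
Step 0: x=[6.0000 10.0000] v=[0.0000 -2.0000]
Step 1: x=[5.5000 9.5000] v=[-1.0000 -1.0000]
Step 2: x=[4.5000 9.5000] v=[-2.0000 0.0000]
Step 3: x=[3.5000 9.5000] v=[-2.0000 0.0000]
Step 4: x=[3.0000 9.0000] v=[-1.0000 -1.0000]
Step 5: x=[3.0000 8.0000] v=[0.0000 -2.0000]
Step 6: x=[3.0000 7.0000] v=[0.0000 -2.0000]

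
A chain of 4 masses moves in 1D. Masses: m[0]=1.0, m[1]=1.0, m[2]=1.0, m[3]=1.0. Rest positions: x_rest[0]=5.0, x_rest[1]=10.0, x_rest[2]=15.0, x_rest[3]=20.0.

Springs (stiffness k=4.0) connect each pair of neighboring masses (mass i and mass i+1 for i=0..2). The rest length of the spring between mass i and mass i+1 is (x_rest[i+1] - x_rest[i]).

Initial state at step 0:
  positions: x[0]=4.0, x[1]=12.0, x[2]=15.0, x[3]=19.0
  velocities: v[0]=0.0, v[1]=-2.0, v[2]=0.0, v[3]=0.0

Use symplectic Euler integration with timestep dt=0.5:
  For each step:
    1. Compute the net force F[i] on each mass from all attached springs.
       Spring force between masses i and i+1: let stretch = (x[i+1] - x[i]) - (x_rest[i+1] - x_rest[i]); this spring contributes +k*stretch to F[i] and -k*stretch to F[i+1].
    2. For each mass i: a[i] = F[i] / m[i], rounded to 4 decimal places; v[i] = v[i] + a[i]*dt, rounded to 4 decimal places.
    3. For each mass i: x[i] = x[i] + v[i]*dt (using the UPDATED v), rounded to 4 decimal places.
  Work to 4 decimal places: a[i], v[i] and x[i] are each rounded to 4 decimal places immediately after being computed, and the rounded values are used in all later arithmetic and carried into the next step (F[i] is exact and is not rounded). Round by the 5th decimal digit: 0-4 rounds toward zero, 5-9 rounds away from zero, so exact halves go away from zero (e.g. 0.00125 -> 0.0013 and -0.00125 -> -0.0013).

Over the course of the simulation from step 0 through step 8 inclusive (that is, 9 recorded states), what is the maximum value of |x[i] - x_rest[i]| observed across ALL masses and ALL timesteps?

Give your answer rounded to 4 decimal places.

Answer: 5.0000

Derivation:
Step 0: x=[4.0000 12.0000 15.0000 19.0000] v=[0.0000 -2.0000 0.0000 0.0000]
Step 1: x=[7.0000 6.0000 16.0000 20.0000] v=[6.0000 -12.0000 2.0000 2.0000]
Step 2: x=[4.0000 11.0000 11.0000 22.0000] v=[-6.0000 10.0000 -10.0000 4.0000]
Step 3: x=[3.0000 9.0000 17.0000 18.0000] v=[-2.0000 -4.0000 12.0000 -8.0000]
Step 4: x=[3.0000 9.0000 16.0000 18.0000] v=[0.0000 0.0000 -2.0000 0.0000]
Step 5: x=[4.0000 10.0000 10.0000 21.0000] v=[2.0000 2.0000 -12.0000 6.0000]
Step 6: x=[6.0000 5.0000 15.0000 18.0000] v=[4.0000 -10.0000 10.0000 -6.0000]
Step 7: x=[2.0000 11.0000 13.0000 17.0000] v=[-8.0000 12.0000 -4.0000 -2.0000]
Step 8: x=[2.0000 10.0000 13.0000 17.0000] v=[0.0000 -2.0000 0.0000 0.0000]
Max displacement = 5.0000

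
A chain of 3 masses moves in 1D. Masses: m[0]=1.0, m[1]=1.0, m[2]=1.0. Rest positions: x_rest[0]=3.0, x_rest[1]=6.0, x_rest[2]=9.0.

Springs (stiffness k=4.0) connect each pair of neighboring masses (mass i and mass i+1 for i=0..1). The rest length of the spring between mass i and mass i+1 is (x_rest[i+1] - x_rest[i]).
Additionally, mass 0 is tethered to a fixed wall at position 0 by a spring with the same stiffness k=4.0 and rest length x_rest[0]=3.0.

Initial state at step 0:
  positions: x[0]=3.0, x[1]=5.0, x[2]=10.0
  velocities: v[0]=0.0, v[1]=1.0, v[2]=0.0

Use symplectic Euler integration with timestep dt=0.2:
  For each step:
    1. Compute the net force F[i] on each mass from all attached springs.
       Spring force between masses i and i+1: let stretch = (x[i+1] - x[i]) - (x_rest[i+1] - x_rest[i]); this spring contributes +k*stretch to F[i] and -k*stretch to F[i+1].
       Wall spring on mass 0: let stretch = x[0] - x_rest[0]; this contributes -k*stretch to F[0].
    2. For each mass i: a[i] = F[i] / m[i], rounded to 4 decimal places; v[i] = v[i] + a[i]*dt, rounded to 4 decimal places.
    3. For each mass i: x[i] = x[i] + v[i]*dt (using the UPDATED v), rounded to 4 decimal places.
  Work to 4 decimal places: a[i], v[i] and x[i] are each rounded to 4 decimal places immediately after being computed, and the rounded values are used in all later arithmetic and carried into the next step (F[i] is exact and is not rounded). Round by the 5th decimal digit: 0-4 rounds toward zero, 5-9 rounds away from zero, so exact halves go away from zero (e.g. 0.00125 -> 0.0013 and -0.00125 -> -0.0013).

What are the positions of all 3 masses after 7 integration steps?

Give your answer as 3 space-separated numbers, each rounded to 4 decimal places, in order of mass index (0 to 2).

Answer: 4.3510 5.8672 9.4091

Derivation:
Step 0: x=[3.0000 5.0000 10.0000] v=[0.0000 1.0000 0.0000]
Step 1: x=[2.8400 5.6800 9.6800] v=[-0.8000 3.4000 -1.6000]
Step 2: x=[2.6800 6.5456 9.2000] v=[-0.8000 4.3280 -2.4000]
Step 3: x=[2.7097 7.2174 8.7753] v=[0.1485 3.3590 -2.1235]
Step 4: x=[3.0271 7.4172 8.5813] v=[1.5869 0.9992 -0.9698]
Step 5: x=[3.5626 7.1009 8.6811] v=[2.6773 -1.5816 0.4989]
Step 6: x=[4.0942 6.4713 9.0080] v=[2.6579 -3.1481 1.6347]
Step 7: x=[4.3510 5.8672 9.4091] v=[1.2842 -3.0204 2.0053]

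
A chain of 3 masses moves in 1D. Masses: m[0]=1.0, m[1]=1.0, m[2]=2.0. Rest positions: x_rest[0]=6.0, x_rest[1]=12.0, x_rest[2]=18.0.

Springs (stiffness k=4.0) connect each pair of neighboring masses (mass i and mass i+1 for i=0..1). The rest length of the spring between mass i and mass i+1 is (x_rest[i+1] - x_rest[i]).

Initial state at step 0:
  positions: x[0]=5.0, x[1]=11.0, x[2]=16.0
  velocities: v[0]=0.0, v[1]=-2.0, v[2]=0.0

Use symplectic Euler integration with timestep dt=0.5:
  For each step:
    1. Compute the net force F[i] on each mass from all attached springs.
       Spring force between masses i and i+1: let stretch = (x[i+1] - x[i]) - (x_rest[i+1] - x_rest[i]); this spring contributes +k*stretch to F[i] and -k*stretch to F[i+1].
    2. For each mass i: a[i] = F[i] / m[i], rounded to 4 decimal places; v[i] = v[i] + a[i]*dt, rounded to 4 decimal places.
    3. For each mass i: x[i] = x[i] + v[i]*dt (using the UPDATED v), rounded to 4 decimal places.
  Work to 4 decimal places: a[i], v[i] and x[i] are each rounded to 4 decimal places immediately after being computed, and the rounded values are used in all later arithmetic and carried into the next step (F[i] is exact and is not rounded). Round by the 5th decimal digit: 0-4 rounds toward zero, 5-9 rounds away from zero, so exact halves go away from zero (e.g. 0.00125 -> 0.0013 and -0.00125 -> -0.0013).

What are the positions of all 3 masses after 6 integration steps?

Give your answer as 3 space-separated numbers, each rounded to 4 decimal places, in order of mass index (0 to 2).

Step 0: x=[5.0000 11.0000 16.0000] v=[0.0000 -2.0000 0.0000]
Step 1: x=[5.0000 9.0000 16.5000] v=[0.0000 -4.0000 1.0000]
Step 2: x=[3.0000 10.5000 16.2500] v=[-4.0000 3.0000 -0.5000]
Step 3: x=[2.5000 10.2500 16.1250] v=[-1.0000 -0.5000 -0.2500]
Step 4: x=[3.7500 8.1250 16.0625] v=[2.5000 -4.2500 -0.1250]
Step 5: x=[3.3750 9.5625 15.0313] v=[-0.7500 2.8750 -2.0625]
Step 6: x=[3.1875 10.2813 14.2657] v=[-0.3750 1.4376 -1.5313]

Answer: 3.1875 10.2813 14.2657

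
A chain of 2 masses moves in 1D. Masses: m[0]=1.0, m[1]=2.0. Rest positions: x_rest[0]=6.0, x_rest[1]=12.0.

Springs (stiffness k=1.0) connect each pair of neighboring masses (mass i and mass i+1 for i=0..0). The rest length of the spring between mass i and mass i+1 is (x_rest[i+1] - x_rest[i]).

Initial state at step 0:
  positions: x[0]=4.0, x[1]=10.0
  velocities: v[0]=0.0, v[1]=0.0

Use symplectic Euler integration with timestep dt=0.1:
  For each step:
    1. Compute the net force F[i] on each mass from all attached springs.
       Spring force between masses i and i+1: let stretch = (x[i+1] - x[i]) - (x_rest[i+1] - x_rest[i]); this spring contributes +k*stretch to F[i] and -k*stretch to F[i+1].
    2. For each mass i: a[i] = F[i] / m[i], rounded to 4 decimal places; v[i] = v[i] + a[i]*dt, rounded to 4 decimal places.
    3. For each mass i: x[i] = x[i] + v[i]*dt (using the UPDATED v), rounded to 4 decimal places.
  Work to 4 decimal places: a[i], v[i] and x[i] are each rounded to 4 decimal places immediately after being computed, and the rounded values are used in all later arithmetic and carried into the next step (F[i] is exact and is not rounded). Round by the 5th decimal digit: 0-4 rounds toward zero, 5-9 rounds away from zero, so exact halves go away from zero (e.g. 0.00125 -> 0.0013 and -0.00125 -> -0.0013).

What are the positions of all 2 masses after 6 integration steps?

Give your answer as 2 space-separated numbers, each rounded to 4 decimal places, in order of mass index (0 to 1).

Step 0: x=[4.0000 10.0000] v=[0.0000 0.0000]
Step 1: x=[4.0000 10.0000] v=[0.0000 0.0000]
Step 2: x=[4.0000 10.0000] v=[0.0000 0.0000]
Step 3: x=[4.0000 10.0000] v=[0.0000 0.0000]
Step 4: x=[4.0000 10.0000] v=[0.0000 0.0000]
Step 5: x=[4.0000 10.0000] v=[0.0000 0.0000]
Step 6: x=[4.0000 10.0000] v=[0.0000 0.0000]

Answer: 4.0000 10.0000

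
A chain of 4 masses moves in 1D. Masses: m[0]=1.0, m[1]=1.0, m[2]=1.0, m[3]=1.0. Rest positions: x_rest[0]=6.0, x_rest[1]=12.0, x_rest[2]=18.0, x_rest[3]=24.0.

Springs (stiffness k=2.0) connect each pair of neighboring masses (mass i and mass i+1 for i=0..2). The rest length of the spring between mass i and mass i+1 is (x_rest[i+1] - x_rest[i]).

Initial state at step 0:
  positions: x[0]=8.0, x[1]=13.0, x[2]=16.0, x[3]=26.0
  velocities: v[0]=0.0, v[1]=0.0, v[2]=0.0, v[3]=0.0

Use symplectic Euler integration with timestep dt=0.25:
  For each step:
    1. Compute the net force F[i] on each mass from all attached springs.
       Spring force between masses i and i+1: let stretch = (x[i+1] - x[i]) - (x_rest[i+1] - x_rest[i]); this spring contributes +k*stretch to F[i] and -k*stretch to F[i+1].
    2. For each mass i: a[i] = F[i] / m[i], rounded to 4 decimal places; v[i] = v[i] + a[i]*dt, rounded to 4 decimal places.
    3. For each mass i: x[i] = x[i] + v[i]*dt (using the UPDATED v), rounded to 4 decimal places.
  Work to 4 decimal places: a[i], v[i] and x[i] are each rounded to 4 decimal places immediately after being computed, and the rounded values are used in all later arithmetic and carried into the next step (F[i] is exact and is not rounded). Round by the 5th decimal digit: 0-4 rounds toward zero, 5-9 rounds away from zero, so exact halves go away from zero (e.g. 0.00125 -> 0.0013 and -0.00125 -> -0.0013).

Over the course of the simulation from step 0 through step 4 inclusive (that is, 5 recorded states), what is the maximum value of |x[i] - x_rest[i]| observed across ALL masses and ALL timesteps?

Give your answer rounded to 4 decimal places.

Step 0: x=[8.0000 13.0000 16.0000 26.0000] v=[0.0000 0.0000 0.0000 0.0000]
Step 1: x=[7.8750 12.7500 16.8750 25.5000] v=[-0.5000 -1.0000 3.5000 -2.0000]
Step 2: x=[7.6094 12.4063 18.3125 24.6719] v=[-1.0625 -1.3750 5.7500 -3.3125]
Step 3: x=[7.1934 12.2012 19.8067 23.7989] v=[-1.6641 -0.8204 5.9766 -3.4922]
Step 4: x=[6.6534 12.3208 20.8492 23.1768] v=[-2.1602 0.4785 4.1700 -2.4883]
Max displacement = 2.8492

Answer: 2.8492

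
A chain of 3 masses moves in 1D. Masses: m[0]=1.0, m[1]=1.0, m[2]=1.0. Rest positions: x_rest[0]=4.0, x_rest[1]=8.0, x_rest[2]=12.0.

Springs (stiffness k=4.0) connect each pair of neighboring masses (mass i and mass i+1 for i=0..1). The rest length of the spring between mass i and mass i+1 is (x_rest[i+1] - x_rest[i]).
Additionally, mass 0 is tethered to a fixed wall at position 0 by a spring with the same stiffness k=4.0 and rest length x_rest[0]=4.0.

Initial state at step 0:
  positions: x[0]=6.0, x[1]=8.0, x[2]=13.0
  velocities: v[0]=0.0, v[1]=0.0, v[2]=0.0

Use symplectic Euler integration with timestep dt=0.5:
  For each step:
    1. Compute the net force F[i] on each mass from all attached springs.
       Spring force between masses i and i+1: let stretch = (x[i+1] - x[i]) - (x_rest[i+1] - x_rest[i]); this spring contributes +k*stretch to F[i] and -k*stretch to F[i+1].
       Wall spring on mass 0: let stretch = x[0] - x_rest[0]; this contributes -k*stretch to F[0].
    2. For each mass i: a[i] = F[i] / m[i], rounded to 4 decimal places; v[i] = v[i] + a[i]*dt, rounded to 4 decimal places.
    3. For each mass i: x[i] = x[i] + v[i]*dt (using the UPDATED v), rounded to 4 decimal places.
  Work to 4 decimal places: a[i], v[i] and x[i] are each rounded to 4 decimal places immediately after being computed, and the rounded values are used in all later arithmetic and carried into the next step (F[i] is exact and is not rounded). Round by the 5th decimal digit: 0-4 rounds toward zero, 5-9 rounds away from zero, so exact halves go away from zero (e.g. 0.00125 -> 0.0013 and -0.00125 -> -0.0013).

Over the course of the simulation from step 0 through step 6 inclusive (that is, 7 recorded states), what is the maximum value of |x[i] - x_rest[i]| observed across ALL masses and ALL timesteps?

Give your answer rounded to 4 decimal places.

Answer: 3.0000

Derivation:
Step 0: x=[6.0000 8.0000 13.0000] v=[0.0000 0.0000 0.0000]
Step 1: x=[2.0000 11.0000 12.0000] v=[-8.0000 6.0000 -2.0000]
Step 2: x=[5.0000 6.0000 14.0000] v=[6.0000 -10.0000 4.0000]
Step 3: x=[4.0000 8.0000 12.0000] v=[-2.0000 4.0000 -4.0000]
Step 4: x=[3.0000 10.0000 10.0000] v=[-2.0000 4.0000 -4.0000]
Step 5: x=[6.0000 5.0000 12.0000] v=[6.0000 -10.0000 4.0000]
Step 6: x=[2.0000 8.0000 11.0000] v=[-8.0000 6.0000 -2.0000]
Max displacement = 3.0000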